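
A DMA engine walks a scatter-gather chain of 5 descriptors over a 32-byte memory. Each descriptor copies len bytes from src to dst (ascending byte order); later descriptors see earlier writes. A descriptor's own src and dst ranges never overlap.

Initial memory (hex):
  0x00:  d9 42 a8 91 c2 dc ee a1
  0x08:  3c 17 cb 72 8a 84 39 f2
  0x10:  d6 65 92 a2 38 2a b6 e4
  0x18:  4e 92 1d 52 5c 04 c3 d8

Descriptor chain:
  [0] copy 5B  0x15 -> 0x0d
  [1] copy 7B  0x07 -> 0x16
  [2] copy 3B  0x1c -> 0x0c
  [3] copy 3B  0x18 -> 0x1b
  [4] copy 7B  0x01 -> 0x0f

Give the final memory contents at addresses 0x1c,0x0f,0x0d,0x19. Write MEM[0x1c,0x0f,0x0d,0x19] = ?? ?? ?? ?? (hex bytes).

D0: mem[0x0d..0x11] <- [2a b6 e4 4e 92]
D1: mem[0x16..0x1c] <- [a1 3c 17 cb 72 8a 2a]
D2: mem[0x0c..0x0e] <- [2a 04 c3]
D3: mem[0x1b..0x1d] <- [17 cb 72]
D4: mem[0x0f..0x15] <- [42 a8 91 c2 dc ee a1]
query mem[0x1c]=0xcb, mem[0x0f]=0x42, mem[0x0d]=0x04, mem[0x19]=0xcb

MEM[0x1c,0x0f,0x0d,0x19] = cb 42 04 cb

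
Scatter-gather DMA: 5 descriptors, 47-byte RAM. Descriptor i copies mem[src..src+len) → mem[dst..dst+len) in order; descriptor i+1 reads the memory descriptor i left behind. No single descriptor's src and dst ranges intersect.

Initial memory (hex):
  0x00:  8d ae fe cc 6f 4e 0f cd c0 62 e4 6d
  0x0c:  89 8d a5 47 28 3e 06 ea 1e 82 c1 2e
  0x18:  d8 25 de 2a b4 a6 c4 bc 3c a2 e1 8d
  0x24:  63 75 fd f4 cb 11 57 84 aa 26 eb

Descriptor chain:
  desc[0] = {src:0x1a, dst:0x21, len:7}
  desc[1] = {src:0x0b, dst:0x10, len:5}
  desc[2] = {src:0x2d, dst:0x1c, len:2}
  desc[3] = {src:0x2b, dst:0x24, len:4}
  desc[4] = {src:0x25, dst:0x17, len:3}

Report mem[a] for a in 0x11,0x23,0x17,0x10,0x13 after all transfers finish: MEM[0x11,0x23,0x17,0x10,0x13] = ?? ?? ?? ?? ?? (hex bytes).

MEM[0x11,0x23,0x17,0x10,0x13] = 89 b4 aa 6d a5

[0] 0x1a->0x21 len=7 : de 2a b4 a6 c4 bc 3c
[1] 0x0b->0x10 len=5 : 6d 89 8d a5 47
[2] 0x2d->0x1c len=2 : 26 eb
[3] 0x2b->0x24 len=4 : 84 aa 26 eb
[4] 0x25->0x17 len=3 : aa 26 eb
query mem[0x11]=0x89, mem[0x23]=0xb4, mem[0x17]=0xaa, mem[0x10]=0x6d, mem[0x13]=0xa5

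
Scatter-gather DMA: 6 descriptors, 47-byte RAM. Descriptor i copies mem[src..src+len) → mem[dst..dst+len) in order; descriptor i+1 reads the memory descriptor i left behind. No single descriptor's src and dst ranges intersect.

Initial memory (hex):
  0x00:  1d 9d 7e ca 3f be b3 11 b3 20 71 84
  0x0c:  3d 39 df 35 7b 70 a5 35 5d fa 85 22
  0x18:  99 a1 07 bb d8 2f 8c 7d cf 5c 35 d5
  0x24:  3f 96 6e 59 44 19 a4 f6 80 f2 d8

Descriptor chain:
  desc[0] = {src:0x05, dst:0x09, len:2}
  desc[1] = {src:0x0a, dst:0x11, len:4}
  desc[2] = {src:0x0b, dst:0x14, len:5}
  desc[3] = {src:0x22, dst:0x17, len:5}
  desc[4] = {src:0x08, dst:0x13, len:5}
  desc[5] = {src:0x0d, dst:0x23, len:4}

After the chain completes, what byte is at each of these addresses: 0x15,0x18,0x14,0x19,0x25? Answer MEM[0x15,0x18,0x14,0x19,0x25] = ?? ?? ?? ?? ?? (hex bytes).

MEM[0x15,0x18,0x14,0x19,0x25] = b3 d5 be 3f 35

D0: mem[0x09..0x0a] <- [be b3]
D1: mem[0x11..0x14] <- [b3 84 3d 39]
D2: mem[0x14..0x18] <- [84 3d 39 df 35]
D3: mem[0x17..0x1b] <- [35 d5 3f 96 6e]
D4: mem[0x13..0x17] <- [b3 be b3 84 3d]
D5: mem[0x23..0x26] <- [39 df 35 7b]
query mem[0x15]=0xb3, mem[0x18]=0xd5, mem[0x14]=0xbe, mem[0x19]=0x3f, mem[0x25]=0x35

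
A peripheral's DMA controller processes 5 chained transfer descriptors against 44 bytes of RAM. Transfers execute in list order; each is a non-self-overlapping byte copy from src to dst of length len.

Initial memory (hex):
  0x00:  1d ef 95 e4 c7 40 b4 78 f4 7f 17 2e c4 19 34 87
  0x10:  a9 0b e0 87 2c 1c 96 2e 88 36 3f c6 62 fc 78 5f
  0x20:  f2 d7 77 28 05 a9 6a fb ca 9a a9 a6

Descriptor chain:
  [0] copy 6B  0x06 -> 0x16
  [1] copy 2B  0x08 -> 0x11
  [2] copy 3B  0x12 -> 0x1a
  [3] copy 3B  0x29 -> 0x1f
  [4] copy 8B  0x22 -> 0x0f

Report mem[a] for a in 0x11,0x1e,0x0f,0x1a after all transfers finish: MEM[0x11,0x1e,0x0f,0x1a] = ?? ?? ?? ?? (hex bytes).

D0: mem[0x16..0x1b] <- [b4 78 f4 7f 17 2e]
D1: mem[0x11..0x12] <- [f4 7f]
D2: mem[0x1a..0x1c] <- [7f 87 2c]
D3: mem[0x1f..0x21] <- [9a a9 a6]
D4: mem[0x0f..0x16] <- [77 28 05 a9 6a fb ca 9a]
query mem[0x11]=0x05, mem[0x1e]=0x78, mem[0x0f]=0x77, mem[0x1a]=0x7f

MEM[0x11,0x1e,0x0f,0x1a] = 05 78 77 7f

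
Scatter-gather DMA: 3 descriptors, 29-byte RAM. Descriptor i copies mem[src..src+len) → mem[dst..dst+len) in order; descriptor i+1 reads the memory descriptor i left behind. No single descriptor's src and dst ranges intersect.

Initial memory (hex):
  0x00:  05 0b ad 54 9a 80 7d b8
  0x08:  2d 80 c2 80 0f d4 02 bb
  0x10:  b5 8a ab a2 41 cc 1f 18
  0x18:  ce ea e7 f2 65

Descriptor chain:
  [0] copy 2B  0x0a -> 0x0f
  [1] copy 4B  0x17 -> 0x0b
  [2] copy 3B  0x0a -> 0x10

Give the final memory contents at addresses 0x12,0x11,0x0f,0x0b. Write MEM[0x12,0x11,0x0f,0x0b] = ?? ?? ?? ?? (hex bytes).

#0 dst[0x0f+2] := {0xc2,0x80}
#1 dst[0x0b+4] := {0x18,0xce,0xea,0xe7}
#2 dst[0x10+3] := {0xc2,0x18,0xce}
query mem[0x12]=0xce, mem[0x11]=0x18, mem[0x0f]=0xc2, mem[0x0b]=0x18

MEM[0x12,0x11,0x0f,0x0b] = ce 18 c2 18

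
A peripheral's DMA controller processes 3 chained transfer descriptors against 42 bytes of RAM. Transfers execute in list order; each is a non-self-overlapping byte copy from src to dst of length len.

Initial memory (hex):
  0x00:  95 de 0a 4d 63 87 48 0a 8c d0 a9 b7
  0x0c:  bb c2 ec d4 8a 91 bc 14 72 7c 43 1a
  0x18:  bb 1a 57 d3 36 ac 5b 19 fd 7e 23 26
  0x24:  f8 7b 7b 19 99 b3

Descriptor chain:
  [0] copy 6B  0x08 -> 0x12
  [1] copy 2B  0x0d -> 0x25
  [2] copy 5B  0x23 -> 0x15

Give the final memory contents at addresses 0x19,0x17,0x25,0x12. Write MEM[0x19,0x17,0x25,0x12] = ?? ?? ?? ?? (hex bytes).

  after D0: wrote 6B at 0x12 = 8cd0a9b7bbc2
  after D1: wrote 2B at 0x25 = c2ec
  after D2: wrote 5B at 0x15 = 26f8c2ec19
query mem[0x19]=0x19, mem[0x17]=0xc2, mem[0x25]=0xc2, mem[0x12]=0x8c

MEM[0x19,0x17,0x25,0x12] = 19 c2 c2 8c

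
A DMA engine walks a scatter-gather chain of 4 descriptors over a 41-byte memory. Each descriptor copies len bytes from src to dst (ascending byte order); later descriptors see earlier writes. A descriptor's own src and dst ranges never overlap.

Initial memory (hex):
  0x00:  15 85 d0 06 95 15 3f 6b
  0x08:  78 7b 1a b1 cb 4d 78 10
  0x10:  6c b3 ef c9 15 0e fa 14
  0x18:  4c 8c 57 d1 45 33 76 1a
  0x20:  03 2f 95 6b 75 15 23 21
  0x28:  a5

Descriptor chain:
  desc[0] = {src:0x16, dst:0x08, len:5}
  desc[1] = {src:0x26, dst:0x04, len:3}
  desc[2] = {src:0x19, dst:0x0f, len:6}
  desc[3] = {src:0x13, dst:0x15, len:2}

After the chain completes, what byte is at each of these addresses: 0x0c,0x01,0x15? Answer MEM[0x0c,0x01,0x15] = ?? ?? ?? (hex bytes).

#0 dst[0x08+5] := {0xfa,0x14,0x4c,0x8c,0x57}
#1 dst[0x04+3] := {0x23,0x21,0xa5}
#2 dst[0x0f+6] := {0x8c,0x57,0xd1,0x45,0x33,0x76}
#3 dst[0x15+2] := {0x33,0x76}
query mem[0x0c]=0x57, mem[0x01]=0x85, mem[0x15]=0x33

MEM[0x0c,0x01,0x15] = 57 85 33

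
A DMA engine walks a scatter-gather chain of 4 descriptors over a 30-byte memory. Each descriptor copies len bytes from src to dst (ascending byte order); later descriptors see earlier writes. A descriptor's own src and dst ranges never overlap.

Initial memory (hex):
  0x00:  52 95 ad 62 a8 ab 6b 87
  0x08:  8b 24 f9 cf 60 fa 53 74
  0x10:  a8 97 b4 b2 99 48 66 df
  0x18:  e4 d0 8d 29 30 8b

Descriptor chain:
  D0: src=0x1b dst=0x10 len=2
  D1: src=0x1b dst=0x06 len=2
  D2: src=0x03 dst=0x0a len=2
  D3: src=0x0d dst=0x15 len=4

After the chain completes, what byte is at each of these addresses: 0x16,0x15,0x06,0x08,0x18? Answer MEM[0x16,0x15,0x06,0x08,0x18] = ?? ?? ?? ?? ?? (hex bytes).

D0: mem[0x10..0x11] <- [29 30]
D1: mem[0x06..0x07] <- [29 30]
D2: mem[0x0a..0x0b] <- [62 a8]
D3: mem[0x15..0x18] <- [fa 53 74 29]
query mem[0x16]=0x53, mem[0x15]=0xfa, mem[0x06]=0x29, mem[0x08]=0x8b, mem[0x18]=0x29

MEM[0x16,0x15,0x06,0x08,0x18] = 53 fa 29 8b 29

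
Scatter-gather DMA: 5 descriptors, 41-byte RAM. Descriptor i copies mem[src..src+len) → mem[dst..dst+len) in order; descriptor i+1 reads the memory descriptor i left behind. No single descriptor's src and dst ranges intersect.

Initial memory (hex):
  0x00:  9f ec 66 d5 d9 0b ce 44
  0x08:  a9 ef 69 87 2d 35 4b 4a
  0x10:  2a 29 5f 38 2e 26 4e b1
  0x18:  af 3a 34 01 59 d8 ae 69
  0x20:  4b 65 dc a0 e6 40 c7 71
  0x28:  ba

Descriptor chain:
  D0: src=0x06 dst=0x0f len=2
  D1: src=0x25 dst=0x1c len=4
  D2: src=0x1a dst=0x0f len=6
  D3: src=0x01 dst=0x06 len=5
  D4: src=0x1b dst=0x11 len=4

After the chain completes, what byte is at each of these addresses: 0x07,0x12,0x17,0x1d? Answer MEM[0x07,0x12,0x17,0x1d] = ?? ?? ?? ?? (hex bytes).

D0: mem[0x0f..0x10] <- [ce 44]
D1: mem[0x1c..0x1f] <- [40 c7 71 ba]
D2: mem[0x0f..0x14] <- [34 01 40 c7 71 ba]
D3: mem[0x06..0x0a] <- [ec 66 d5 d9 0b]
D4: mem[0x11..0x14] <- [01 40 c7 71]
query mem[0x07]=0x66, mem[0x12]=0x40, mem[0x17]=0xb1, mem[0x1d]=0xc7

MEM[0x07,0x12,0x17,0x1d] = 66 40 b1 c7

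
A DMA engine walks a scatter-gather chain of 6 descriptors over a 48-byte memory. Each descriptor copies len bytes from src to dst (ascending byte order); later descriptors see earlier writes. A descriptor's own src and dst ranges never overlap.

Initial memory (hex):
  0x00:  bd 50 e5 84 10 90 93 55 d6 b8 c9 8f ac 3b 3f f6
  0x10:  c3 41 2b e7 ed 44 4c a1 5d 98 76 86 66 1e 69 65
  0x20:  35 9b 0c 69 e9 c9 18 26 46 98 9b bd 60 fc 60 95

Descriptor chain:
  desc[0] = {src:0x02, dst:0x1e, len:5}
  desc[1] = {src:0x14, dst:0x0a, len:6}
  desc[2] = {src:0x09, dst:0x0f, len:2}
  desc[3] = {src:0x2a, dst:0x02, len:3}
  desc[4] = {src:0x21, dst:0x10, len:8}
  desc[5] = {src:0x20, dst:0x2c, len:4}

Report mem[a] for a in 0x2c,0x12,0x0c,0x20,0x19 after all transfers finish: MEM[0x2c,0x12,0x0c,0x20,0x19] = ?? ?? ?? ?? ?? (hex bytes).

  after D0: wrote 5B at 0x1e = e584109093
  after D1: wrote 6B at 0x0a = ed444ca15d98
  after D2: wrote 2B at 0x0f = b8ed
  after D3: wrote 3B at 0x02 = 9bbd60
  after D4: wrote 8B at 0x10 = 909369e9c9182646
  after D5: wrote 4B at 0x2c = 10909369
query mem[0x2c]=0x10, mem[0x12]=0x69, mem[0x0c]=0x4c, mem[0x20]=0x10, mem[0x19]=0x98

MEM[0x2c,0x12,0x0c,0x20,0x19] = 10 69 4c 10 98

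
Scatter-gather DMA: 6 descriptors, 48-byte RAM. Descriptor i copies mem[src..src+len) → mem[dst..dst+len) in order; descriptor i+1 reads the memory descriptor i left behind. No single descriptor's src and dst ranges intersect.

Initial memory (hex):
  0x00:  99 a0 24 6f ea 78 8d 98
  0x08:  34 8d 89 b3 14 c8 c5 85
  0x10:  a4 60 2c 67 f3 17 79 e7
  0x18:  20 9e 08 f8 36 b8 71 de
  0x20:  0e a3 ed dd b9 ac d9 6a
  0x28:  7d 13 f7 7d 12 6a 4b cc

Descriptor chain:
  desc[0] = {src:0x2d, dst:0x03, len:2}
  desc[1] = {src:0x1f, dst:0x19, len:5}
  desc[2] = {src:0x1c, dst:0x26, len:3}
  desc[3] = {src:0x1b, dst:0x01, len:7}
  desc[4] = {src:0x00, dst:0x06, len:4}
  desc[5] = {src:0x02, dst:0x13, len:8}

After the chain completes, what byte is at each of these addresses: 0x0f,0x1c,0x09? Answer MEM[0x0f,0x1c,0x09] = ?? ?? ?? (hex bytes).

D0: mem[0x03..0x04] <- [6a 4b]
D1: mem[0x19..0x1d] <- [de 0e a3 ed dd]
D2: mem[0x26..0x28] <- [ed dd 71]
D3: mem[0x01..0x07] <- [a3 ed dd 71 de 0e a3]
D4: mem[0x06..0x09] <- [99 a3 ed dd]
D5: mem[0x13..0x1a] <- [ed dd 71 de 99 a3 ed dd]
query mem[0x0f]=0x85, mem[0x1c]=0xed, mem[0x09]=0xdd

MEM[0x0f,0x1c,0x09] = 85 ed dd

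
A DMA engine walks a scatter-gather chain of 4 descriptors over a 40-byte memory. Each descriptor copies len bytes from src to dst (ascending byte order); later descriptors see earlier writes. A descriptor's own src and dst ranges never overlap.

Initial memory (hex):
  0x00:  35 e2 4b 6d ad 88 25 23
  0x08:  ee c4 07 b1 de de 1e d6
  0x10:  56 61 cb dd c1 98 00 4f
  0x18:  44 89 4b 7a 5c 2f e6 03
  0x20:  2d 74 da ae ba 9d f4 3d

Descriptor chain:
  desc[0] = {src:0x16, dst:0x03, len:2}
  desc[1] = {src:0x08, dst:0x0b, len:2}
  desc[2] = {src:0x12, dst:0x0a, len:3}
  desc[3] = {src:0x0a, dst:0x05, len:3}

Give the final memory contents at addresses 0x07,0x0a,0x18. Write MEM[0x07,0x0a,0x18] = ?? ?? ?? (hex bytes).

MEM[0x07,0x0a,0x18] = c1 cb 44

#0 dst[0x03+2] := {0x00,0x4f}
#1 dst[0x0b+2] := {0xee,0xc4}
#2 dst[0x0a+3] := {0xcb,0xdd,0xc1}
#3 dst[0x05+3] := {0xcb,0xdd,0xc1}
query mem[0x07]=0xc1, mem[0x0a]=0xcb, mem[0x18]=0x44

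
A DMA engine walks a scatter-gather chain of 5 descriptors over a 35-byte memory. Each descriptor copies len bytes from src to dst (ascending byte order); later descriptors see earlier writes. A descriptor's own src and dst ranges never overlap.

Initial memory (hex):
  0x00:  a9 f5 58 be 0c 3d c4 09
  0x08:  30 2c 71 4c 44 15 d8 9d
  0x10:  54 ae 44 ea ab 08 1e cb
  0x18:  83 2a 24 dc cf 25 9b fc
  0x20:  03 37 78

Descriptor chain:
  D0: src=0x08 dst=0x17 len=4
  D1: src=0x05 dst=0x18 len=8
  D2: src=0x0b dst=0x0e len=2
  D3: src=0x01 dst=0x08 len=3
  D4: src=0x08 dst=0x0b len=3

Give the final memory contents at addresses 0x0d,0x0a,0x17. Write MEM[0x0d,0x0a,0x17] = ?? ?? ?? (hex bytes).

MEM[0x0d,0x0a,0x17] = be be 30

[0] 0x08->0x17 len=4 : 30 2c 71 4c
[1] 0x05->0x18 len=8 : 3d c4 09 30 2c 71 4c 44
[2] 0x0b->0x0e len=2 : 4c 44
[3] 0x01->0x08 len=3 : f5 58 be
[4] 0x08->0x0b len=3 : f5 58 be
query mem[0x0d]=0xbe, mem[0x0a]=0xbe, mem[0x17]=0x30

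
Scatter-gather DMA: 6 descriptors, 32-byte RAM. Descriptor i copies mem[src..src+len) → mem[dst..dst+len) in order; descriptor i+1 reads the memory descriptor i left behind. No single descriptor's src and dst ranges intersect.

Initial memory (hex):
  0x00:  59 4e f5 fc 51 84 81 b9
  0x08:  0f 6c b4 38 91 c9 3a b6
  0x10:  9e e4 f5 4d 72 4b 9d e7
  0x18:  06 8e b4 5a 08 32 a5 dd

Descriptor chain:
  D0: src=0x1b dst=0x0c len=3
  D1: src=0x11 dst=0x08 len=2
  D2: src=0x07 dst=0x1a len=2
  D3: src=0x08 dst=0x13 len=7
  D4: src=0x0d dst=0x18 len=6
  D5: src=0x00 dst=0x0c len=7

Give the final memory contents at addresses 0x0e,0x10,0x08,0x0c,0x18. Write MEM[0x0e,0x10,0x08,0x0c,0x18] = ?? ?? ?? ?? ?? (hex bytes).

[0] 0x1b->0x0c len=3 : 5a 08 32
[1] 0x11->0x08 len=2 : e4 f5
[2] 0x07->0x1a len=2 : b9 e4
[3] 0x08->0x13 len=7 : e4 f5 b4 38 5a 08 32
[4] 0x0d->0x18 len=6 : 08 32 b6 9e e4 f5
[5] 0x00->0x0c len=7 : 59 4e f5 fc 51 84 81
query mem[0x0e]=0xf5, mem[0x10]=0x51, mem[0x08]=0xe4, mem[0x0c]=0x59, mem[0x18]=0x08

MEM[0x0e,0x10,0x08,0x0c,0x18] = f5 51 e4 59 08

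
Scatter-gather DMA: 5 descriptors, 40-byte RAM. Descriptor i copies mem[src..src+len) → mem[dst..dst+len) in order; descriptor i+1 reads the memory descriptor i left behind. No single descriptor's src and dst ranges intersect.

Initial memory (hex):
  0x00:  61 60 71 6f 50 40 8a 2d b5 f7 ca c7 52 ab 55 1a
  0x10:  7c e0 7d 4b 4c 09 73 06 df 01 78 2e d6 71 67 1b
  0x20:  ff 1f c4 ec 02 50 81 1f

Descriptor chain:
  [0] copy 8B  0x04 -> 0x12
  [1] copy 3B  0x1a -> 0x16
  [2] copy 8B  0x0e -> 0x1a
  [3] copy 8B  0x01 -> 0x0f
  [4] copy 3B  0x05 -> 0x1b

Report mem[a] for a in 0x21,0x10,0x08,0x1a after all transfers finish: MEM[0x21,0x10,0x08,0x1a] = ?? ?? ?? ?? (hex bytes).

MEM[0x21,0x10,0x08,0x1a] = 2d 71 b5 55

  after D0: wrote 8B at 0x12 = 50408a2db5f7cac7
  after D1: wrote 3B at 0x16 = 782ed6
  after D2: wrote 8B at 0x1a = 551a7ce050408a2d
  after D3: wrote 8B at 0x0f = 60716f50408a2db5
  after D4: wrote 3B at 0x1b = 408a2d
query mem[0x21]=0x2d, mem[0x10]=0x71, mem[0x08]=0xb5, mem[0x1a]=0x55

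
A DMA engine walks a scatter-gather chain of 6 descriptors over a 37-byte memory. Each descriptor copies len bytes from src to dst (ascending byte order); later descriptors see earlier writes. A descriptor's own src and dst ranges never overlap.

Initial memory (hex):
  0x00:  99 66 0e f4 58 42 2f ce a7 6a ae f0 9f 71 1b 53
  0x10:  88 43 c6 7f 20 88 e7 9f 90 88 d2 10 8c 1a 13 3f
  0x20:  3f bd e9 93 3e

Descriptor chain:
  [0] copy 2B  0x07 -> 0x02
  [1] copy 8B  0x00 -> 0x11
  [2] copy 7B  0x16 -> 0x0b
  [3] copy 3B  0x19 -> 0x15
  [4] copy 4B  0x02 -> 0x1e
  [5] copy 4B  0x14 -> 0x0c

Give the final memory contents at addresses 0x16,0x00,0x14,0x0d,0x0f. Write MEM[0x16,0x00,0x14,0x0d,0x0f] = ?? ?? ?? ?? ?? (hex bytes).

#0 dst[0x02+2] := {0xce,0xa7}
#1 dst[0x11+8] := {0x99,0x66,0xce,0xa7,0x58,0x42,0x2f,0xce}
#2 dst[0x0b+7] := {0x42,0x2f,0xce,0x88,0xd2,0x10,0x8c}
#3 dst[0x15+3] := {0x88,0xd2,0x10}
#4 dst[0x1e+4] := {0xce,0xa7,0x58,0x42}
#5 dst[0x0c+4] := {0xa7,0x88,0xd2,0x10}
query mem[0x16]=0xd2, mem[0x00]=0x99, mem[0x14]=0xa7, mem[0x0d]=0x88, mem[0x0f]=0x10

MEM[0x16,0x00,0x14,0x0d,0x0f] = d2 99 a7 88 10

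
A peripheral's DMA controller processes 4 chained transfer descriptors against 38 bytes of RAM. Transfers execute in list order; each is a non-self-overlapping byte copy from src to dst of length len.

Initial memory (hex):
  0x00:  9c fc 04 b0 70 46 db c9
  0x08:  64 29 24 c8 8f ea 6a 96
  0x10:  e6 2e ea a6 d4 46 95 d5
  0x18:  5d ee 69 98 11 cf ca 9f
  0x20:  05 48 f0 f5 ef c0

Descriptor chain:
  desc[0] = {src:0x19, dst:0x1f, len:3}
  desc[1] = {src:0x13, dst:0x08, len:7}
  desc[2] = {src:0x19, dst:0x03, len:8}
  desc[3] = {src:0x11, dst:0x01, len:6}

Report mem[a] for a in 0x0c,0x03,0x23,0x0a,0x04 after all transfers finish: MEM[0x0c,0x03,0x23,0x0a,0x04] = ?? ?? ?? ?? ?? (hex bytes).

MEM[0x0c,0x03,0x23,0x0a,0x04] = d5 a6 f5 69 d4

#0 dst[0x1f+3] := {0xee,0x69,0x98}
#1 dst[0x08+7] := {0xa6,0xd4,0x46,0x95,0xd5,0x5d,0xee}
#2 dst[0x03+8] := {0xee,0x69,0x98,0x11,0xcf,0xca,0xee,0x69}
#3 dst[0x01+6] := {0x2e,0xea,0xa6,0xd4,0x46,0x95}
query mem[0x0c]=0xd5, mem[0x03]=0xa6, mem[0x23]=0xf5, mem[0x0a]=0x69, mem[0x04]=0xd4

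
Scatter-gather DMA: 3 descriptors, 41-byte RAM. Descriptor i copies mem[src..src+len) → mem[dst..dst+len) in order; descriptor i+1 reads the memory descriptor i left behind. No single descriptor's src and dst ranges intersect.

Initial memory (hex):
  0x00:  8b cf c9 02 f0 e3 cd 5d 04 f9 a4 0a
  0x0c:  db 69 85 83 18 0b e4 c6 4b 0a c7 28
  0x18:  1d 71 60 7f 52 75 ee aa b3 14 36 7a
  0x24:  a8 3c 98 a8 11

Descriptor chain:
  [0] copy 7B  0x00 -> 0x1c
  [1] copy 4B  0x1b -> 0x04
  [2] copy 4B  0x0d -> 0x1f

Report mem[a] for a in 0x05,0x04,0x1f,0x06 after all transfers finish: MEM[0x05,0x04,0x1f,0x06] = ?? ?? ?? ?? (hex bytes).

D0: mem[0x1c..0x22] <- [8b cf c9 02 f0 e3 cd]
D1: mem[0x04..0x07] <- [7f 8b cf c9]
D2: mem[0x1f..0x22] <- [69 85 83 18]
query mem[0x05]=0x8b, mem[0x04]=0x7f, mem[0x1f]=0x69, mem[0x06]=0xcf

MEM[0x05,0x04,0x1f,0x06] = 8b 7f 69 cf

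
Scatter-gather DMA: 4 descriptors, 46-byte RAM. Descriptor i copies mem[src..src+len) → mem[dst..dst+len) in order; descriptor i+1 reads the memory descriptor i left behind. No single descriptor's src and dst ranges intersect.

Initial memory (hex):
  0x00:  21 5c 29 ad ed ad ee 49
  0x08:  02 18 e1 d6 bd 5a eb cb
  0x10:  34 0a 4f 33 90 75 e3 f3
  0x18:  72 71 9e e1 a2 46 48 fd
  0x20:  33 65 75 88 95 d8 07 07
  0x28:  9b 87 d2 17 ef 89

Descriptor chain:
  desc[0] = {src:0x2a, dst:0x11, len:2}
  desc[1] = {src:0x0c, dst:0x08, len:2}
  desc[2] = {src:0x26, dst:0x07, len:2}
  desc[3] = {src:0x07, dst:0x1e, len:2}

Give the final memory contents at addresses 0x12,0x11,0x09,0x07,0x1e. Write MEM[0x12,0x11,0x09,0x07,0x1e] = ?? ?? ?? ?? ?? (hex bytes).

MEM[0x12,0x11,0x09,0x07,0x1e] = 17 d2 5a 07 07

[0] 0x2a->0x11 len=2 : d2 17
[1] 0x0c->0x08 len=2 : bd 5a
[2] 0x26->0x07 len=2 : 07 07
[3] 0x07->0x1e len=2 : 07 07
query mem[0x12]=0x17, mem[0x11]=0xd2, mem[0x09]=0x5a, mem[0x07]=0x07, mem[0x1e]=0x07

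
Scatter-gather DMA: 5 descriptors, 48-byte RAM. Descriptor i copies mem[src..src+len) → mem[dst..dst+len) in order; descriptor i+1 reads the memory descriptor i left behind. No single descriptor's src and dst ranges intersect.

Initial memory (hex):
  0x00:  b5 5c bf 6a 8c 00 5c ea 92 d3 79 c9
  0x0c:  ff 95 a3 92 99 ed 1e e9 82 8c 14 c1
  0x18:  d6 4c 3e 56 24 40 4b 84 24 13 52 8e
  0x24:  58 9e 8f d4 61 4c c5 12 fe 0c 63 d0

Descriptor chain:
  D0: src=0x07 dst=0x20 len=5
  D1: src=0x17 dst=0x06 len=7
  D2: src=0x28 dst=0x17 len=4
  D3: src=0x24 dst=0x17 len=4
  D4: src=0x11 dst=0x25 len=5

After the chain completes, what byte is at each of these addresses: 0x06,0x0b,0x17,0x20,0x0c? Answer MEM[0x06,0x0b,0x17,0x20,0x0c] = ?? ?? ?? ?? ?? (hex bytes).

MEM[0x06,0x0b,0x17,0x20,0x0c] = c1 24 c9 ea 40

  after D0: wrote 5B at 0x20 = ea92d379c9
  after D1: wrote 7B at 0x06 = c1d64c3e562440
  after D2: wrote 4B at 0x17 = 614cc512
  after D3: wrote 4B at 0x17 = c99e8fd4
  after D4: wrote 5B at 0x25 = ed1ee9828c
query mem[0x06]=0xc1, mem[0x0b]=0x24, mem[0x17]=0xc9, mem[0x20]=0xea, mem[0x0c]=0x40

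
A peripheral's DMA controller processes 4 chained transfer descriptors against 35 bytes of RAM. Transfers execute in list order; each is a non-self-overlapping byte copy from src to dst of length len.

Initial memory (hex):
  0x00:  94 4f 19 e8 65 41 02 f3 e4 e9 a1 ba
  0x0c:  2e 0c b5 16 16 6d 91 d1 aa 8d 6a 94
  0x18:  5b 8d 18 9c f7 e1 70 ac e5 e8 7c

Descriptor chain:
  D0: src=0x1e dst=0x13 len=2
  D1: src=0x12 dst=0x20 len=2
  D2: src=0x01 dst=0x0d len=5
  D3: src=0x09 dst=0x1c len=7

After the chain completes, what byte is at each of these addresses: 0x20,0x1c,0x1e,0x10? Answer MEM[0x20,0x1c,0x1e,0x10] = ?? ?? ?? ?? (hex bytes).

MEM[0x20,0x1c,0x1e,0x10] = 4f e9 ba 65

  after D0: wrote 2B at 0x13 = 70ac
  after D1: wrote 2B at 0x20 = 9170
  after D2: wrote 5B at 0x0d = 4f19e86541
  after D3: wrote 7B at 0x1c = e9a1ba2e4f19e8
query mem[0x20]=0x4f, mem[0x1c]=0xe9, mem[0x1e]=0xba, mem[0x10]=0x65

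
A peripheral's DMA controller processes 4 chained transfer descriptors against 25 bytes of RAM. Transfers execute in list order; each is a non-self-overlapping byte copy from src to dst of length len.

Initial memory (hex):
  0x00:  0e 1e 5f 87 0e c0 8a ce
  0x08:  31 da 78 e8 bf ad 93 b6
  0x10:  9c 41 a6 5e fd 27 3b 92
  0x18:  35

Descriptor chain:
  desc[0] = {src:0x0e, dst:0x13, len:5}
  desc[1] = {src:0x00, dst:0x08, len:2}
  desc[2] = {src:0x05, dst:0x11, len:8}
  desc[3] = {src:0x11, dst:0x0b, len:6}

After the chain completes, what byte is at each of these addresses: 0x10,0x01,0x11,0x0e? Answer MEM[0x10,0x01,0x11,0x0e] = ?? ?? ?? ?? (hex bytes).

  after D0: wrote 5B at 0x13 = 93b69c41a6
  after D1: wrote 2B at 0x08 = 0e1e
  after D2: wrote 8B at 0x11 = c08ace0e1e78e8bf
  after D3: wrote 6B at 0x0b = c08ace0e1e78
query mem[0x10]=0x78, mem[0x01]=0x1e, mem[0x11]=0xc0, mem[0x0e]=0x0e

MEM[0x10,0x01,0x11,0x0e] = 78 1e c0 0e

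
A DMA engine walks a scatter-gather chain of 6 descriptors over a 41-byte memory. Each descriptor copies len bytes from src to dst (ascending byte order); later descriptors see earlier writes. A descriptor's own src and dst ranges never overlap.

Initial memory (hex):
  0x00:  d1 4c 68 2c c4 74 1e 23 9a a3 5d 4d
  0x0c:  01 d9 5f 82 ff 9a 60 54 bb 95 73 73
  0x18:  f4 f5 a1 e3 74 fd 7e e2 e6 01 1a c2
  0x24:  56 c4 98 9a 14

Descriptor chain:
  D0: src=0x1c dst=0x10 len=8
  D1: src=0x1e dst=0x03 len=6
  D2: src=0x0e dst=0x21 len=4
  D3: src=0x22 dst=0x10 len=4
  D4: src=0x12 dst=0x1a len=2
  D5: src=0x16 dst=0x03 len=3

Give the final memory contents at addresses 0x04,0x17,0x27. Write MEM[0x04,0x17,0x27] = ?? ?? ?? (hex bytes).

#0 dst[0x10+8] := {0x74,0xfd,0x7e,0xe2,0xe6,0x01,0x1a,0xc2}
#1 dst[0x03+6] := {0x7e,0xe2,0xe6,0x01,0x1a,0xc2}
#2 dst[0x21+4] := {0x5f,0x82,0x74,0xfd}
#3 dst[0x10+4] := {0x82,0x74,0xfd,0xc4}
#4 dst[0x1a+2] := {0xfd,0xc4}
#5 dst[0x03+3] := {0x1a,0xc2,0xf4}
query mem[0x04]=0xc2, mem[0x17]=0xc2, mem[0x27]=0x9a

MEM[0x04,0x17,0x27] = c2 c2 9a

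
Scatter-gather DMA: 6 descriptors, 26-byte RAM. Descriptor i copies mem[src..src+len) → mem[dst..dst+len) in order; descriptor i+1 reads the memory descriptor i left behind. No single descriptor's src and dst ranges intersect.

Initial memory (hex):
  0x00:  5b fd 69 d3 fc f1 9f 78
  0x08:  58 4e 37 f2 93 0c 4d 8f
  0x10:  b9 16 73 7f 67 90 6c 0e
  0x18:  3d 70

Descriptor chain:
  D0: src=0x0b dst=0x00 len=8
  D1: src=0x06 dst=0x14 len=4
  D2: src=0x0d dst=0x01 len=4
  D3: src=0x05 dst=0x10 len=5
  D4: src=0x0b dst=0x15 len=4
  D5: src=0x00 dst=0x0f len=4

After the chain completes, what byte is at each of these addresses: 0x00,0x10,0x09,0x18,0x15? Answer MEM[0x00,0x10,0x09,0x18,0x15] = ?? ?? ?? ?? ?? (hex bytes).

#0 dst[0x00+8] := {0xf2,0x93,0x0c,0x4d,0x8f,0xb9,0x16,0x73}
#1 dst[0x14+4] := {0x16,0x73,0x58,0x4e}
#2 dst[0x01+4] := {0x0c,0x4d,0x8f,0xb9}
#3 dst[0x10+5] := {0xb9,0x16,0x73,0x58,0x4e}
#4 dst[0x15+4] := {0xf2,0x93,0x0c,0x4d}
#5 dst[0x0f+4] := {0xf2,0x0c,0x4d,0x8f}
query mem[0x00]=0xf2, mem[0x10]=0x0c, mem[0x09]=0x4e, mem[0x18]=0x4d, mem[0x15]=0xf2

MEM[0x00,0x10,0x09,0x18,0x15] = f2 0c 4e 4d f2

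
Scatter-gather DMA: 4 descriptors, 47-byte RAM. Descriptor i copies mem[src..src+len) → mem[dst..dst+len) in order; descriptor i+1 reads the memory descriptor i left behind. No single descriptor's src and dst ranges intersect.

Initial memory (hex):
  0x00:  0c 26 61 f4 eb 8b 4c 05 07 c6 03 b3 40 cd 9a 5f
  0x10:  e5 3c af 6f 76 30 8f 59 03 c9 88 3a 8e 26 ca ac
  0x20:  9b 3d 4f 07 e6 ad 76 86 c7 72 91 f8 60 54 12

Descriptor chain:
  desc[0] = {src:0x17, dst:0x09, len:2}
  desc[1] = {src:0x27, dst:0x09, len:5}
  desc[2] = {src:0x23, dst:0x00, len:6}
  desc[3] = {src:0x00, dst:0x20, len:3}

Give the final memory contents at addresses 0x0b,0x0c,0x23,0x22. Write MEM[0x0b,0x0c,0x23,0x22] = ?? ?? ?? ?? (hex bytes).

MEM[0x0b,0x0c,0x23,0x22] = 72 91 07 ad

D0: mem[0x09..0x0a] <- [59 03]
D1: mem[0x09..0x0d] <- [86 c7 72 91 f8]
D2: mem[0x00..0x05] <- [07 e6 ad 76 86 c7]
D3: mem[0x20..0x22] <- [07 e6 ad]
query mem[0x0b]=0x72, mem[0x0c]=0x91, mem[0x23]=0x07, mem[0x22]=0xad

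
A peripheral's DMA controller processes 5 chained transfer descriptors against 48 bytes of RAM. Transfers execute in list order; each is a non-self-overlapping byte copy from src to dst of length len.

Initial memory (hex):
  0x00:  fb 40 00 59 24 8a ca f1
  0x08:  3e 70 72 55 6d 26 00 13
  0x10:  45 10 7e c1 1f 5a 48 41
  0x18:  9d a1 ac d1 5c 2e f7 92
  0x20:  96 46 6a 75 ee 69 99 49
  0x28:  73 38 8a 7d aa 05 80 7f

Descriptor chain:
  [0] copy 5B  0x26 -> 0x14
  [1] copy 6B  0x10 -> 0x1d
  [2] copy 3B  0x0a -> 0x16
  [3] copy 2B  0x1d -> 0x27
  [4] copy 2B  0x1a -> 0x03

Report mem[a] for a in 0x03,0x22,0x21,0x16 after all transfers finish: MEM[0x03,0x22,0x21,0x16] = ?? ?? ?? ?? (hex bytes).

MEM[0x03,0x22,0x21,0x16] = ac 49 99 72

[0] 0x26->0x14 len=5 : 99 49 73 38 8a
[1] 0x10->0x1d len=6 : 45 10 7e c1 99 49
[2] 0x0a->0x16 len=3 : 72 55 6d
[3] 0x1d->0x27 len=2 : 45 10
[4] 0x1a->0x03 len=2 : ac d1
query mem[0x03]=0xac, mem[0x22]=0x49, mem[0x21]=0x99, mem[0x16]=0x72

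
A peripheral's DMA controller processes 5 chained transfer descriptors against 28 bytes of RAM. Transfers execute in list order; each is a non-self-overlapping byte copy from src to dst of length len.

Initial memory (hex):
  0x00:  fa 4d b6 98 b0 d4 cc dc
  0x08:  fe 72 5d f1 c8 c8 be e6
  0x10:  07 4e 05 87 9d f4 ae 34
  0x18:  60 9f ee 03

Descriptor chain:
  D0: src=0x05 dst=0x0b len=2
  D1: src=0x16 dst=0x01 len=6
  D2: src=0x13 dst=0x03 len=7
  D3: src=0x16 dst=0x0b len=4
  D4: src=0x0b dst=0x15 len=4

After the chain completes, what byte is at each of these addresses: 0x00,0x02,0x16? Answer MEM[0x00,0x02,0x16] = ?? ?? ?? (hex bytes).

[0] 0x05->0x0b len=2 : d4 cc
[1] 0x16->0x01 len=6 : ae 34 60 9f ee 03
[2] 0x13->0x03 len=7 : 87 9d f4 ae 34 60 9f
[3] 0x16->0x0b len=4 : ae 34 60 9f
[4] 0x0b->0x15 len=4 : ae 34 60 9f
query mem[0x00]=0xfa, mem[0x02]=0x34, mem[0x16]=0x34

MEM[0x00,0x02,0x16] = fa 34 34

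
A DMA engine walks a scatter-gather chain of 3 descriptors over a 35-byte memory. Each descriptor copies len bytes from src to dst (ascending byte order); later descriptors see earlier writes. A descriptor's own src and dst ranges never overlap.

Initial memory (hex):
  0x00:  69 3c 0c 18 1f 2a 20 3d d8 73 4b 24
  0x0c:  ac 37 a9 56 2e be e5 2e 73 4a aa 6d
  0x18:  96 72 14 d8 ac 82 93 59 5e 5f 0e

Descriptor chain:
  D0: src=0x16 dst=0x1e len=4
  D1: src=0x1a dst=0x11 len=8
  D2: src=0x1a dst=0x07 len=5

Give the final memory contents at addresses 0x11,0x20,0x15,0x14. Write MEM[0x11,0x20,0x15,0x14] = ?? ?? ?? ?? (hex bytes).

MEM[0x11,0x20,0x15,0x14] = 14 96 aa 82

D0: mem[0x1e..0x21] <- [aa 6d 96 72]
D1: mem[0x11..0x18] <- [14 d8 ac 82 aa 6d 96 72]
D2: mem[0x07..0x0b] <- [14 d8 ac 82 aa]
query mem[0x11]=0x14, mem[0x20]=0x96, mem[0x15]=0xaa, mem[0x14]=0x82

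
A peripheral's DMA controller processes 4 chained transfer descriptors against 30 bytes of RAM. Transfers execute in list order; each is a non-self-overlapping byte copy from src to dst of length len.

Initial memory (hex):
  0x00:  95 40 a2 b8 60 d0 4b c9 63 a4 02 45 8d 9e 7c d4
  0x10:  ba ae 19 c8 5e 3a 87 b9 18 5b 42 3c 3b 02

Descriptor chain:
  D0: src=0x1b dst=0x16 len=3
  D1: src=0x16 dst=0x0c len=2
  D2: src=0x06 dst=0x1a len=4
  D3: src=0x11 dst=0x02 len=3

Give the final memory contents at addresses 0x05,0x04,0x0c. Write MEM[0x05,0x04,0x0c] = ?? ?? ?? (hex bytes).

#0 dst[0x16+3] := {0x3c,0x3b,0x02}
#1 dst[0x0c+2] := {0x3c,0x3b}
#2 dst[0x1a+4] := {0x4b,0xc9,0x63,0xa4}
#3 dst[0x02+3] := {0xae,0x19,0xc8}
query mem[0x05]=0xd0, mem[0x04]=0xc8, mem[0x0c]=0x3c

MEM[0x05,0x04,0x0c] = d0 c8 3c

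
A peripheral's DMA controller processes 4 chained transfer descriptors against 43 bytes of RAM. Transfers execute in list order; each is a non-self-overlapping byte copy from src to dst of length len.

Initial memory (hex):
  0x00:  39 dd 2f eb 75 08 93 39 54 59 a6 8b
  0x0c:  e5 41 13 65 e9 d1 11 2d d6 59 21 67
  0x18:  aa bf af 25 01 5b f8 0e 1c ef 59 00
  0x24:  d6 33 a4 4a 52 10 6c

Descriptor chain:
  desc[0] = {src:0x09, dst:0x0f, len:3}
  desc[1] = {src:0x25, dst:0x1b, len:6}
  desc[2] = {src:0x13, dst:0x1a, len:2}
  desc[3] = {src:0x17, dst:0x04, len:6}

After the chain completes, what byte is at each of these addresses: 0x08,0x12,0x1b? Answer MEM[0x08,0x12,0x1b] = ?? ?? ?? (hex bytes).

MEM[0x08,0x12,0x1b] = d6 11 d6

[0] 0x09->0x0f len=3 : 59 a6 8b
[1] 0x25->0x1b len=6 : 33 a4 4a 52 10 6c
[2] 0x13->0x1a len=2 : 2d d6
[3] 0x17->0x04 len=6 : 67 aa bf 2d d6 a4
query mem[0x08]=0xd6, mem[0x12]=0x11, mem[0x1b]=0xd6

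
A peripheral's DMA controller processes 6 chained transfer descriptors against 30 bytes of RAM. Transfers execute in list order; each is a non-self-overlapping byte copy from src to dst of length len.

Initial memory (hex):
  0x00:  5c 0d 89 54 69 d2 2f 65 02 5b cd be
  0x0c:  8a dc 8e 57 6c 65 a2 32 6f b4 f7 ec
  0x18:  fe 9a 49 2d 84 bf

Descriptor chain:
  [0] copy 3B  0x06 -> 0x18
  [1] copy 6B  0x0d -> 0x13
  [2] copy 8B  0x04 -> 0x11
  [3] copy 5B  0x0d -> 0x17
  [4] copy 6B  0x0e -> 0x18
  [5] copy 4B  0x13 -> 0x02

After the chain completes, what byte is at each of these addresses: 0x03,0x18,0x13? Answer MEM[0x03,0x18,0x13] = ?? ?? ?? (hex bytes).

D0: mem[0x18..0x1a] <- [2f 65 02]
D1: mem[0x13..0x18] <- [dc 8e 57 6c 65 a2]
D2: mem[0x11..0x18] <- [69 d2 2f 65 02 5b cd be]
D3: mem[0x17..0x1b] <- [dc 8e 57 6c 69]
D4: mem[0x18..0x1d] <- [8e 57 6c 69 d2 2f]
D5: mem[0x02..0x05] <- [2f 65 02 5b]
query mem[0x03]=0x65, mem[0x18]=0x8e, mem[0x13]=0x2f

MEM[0x03,0x18,0x13] = 65 8e 2f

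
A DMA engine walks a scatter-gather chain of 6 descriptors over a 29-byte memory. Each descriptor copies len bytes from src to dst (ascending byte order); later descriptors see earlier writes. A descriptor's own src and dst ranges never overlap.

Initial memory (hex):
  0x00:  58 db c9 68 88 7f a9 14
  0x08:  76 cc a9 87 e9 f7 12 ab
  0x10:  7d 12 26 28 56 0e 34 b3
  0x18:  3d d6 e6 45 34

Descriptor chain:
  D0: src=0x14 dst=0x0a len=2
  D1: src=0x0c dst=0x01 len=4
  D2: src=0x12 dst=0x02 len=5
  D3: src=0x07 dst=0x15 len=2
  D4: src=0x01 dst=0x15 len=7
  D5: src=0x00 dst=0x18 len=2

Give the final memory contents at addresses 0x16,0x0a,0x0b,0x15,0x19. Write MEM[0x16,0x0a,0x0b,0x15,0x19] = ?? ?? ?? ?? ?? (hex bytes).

D0: mem[0x0a..0x0b] <- [56 0e]
D1: mem[0x01..0x04] <- [e9 f7 12 ab]
D2: mem[0x02..0x06] <- [26 28 56 0e 34]
D3: mem[0x15..0x16] <- [14 76]
D4: mem[0x15..0x1b] <- [e9 26 28 56 0e 34 14]
D5: mem[0x18..0x19] <- [58 e9]
query mem[0x16]=0x26, mem[0x0a]=0x56, mem[0x0b]=0x0e, mem[0x15]=0xe9, mem[0x19]=0xe9

MEM[0x16,0x0a,0x0b,0x15,0x19] = 26 56 0e e9 e9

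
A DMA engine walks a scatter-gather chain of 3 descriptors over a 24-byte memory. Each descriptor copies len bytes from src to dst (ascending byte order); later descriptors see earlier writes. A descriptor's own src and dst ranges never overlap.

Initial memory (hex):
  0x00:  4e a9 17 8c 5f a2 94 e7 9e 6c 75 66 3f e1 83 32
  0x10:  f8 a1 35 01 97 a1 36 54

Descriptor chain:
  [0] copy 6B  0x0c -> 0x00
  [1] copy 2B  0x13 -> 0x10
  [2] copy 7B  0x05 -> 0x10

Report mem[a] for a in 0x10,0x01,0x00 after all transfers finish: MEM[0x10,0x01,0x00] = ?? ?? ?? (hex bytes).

MEM[0x10,0x01,0x00] = a1 e1 3f

#0 dst[0x00+6] := {0x3f,0xe1,0x83,0x32,0xf8,0xa1}
#1 dst[0x10+2] := {0x01,0x97}
#2 dst[0x10+7] := {0xa1,0x94,0xe7,0x9e,0x6c,0x75,0x66}
query mem[0x10]=0xa1, mem[0x01]=0xe1, mem[0x00]=0x3f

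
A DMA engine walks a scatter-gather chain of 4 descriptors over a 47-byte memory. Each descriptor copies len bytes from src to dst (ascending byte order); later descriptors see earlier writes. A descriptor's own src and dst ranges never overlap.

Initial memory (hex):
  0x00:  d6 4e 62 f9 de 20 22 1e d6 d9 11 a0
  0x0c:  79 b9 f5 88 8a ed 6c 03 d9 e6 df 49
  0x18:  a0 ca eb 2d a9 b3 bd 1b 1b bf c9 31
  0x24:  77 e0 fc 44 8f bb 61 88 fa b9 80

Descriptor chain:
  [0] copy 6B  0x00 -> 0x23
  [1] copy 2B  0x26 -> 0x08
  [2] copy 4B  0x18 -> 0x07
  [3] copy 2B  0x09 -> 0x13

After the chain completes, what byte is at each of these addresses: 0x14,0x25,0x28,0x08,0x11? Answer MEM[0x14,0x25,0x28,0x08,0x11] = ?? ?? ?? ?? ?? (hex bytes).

MEM[0x14,0x25,0x28,0x08,0x11] = 2d 62 20 ca ed

[0] 0x00->0x23 len=6 : d6 4e 62 f9 de 20
[1] 0x26->0x08 len=2 : f9 de
[2] 0x18->0x07 len=4 : a0 ca eb 2d
[3] 0x09->0x13 len=2 : eb 2d
query mem[0x14]=0x2d, mem[0x25]=0x62, mem[0x28]=0x20, mem[0x08]=0xca, mem[0x11]=0xed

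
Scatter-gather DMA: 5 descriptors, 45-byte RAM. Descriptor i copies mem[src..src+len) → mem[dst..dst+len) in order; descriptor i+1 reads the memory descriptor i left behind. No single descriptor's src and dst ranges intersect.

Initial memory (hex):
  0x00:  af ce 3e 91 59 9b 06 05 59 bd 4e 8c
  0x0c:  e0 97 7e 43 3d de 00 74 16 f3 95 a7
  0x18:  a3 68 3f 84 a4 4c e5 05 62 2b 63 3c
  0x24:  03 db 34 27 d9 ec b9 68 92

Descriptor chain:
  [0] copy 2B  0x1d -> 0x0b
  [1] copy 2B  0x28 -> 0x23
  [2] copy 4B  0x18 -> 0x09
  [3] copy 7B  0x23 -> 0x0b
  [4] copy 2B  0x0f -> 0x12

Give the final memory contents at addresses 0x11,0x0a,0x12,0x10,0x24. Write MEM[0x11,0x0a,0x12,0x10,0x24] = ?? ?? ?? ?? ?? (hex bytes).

#0 dst[0x0b+2] := {0x4c,0xe5}
#1 dst[0x23+2] := {0xd9,0xec}
#2 dst[0x09+4] := {0xa3,0x68,0x3f,0x84}
#3 dst[0x0b+7] := {0xd9,0xec,0xdb,0x34,0x27,0xd9,0xec}
#4 dst[0x12+2] := {0x27,0xd9}
query mem[0x11]=0xec, mem[0x0a]=0x68, mem[0x12]=0x27, mem[0x10]=0xd9, mem[0x24]=0xec

MEM[0x11,0x0a,0x12,0x10,0x24] = ec 68 27 d9 ec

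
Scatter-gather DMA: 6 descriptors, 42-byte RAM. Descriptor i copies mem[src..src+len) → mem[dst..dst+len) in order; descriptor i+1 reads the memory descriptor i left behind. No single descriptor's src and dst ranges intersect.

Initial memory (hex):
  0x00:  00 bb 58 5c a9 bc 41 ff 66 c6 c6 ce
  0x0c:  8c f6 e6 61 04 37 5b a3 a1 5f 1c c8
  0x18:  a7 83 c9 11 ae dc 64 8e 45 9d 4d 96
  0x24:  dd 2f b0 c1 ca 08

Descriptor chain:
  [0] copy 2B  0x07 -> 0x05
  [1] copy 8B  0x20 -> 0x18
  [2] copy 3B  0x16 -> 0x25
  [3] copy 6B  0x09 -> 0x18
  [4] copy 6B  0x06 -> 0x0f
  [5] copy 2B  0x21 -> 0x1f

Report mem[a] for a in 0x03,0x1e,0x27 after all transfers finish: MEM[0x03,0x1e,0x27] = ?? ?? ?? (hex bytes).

MEM[0x03,0x1e,0x27] = 5c b0 45

D0: mem[0x05..0x06] <- [ff 66]
D1: mem[0x18..0x1f] <- [45 9d 4d 96 dd 2f b0 c1]
D2: mem[0x25..0x27] <- [1c c8 45]
D3: mem[0x18..0x1d] <- [c6 c6 ce 8c f6 e6]
D4: mem[0x0f..0x14] <- [66 ff 66 c6 c6 ce]
D5: mem[0x1f..0x20] <- [9d 4d]
query mem[0x03]=0x5c, mem[0x1e]=0xb0, mem[0x27]=0x45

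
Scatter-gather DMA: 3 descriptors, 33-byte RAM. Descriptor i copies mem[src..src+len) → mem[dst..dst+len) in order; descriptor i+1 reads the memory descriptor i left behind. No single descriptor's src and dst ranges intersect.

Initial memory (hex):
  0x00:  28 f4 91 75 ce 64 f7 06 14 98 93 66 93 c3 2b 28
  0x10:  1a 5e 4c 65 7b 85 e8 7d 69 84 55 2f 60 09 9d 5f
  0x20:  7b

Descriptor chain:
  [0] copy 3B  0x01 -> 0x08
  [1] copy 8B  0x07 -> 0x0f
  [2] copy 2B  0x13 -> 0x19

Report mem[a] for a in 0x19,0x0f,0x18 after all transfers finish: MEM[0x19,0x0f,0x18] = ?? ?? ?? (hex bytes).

MEM[0x19,0x0f,0x18] = 66 06 69

[0] 0x01->0x08 len=3 : f4 91 75
[1] 0x07->0x0f len=8 : 06 f4 91 75 66 93 c3 2b
[2] 0x13->0x19 len=2 : 66 93
query mem[0x19]=0x66, mem[0x0f]=0x06, mem[0x18]=0x69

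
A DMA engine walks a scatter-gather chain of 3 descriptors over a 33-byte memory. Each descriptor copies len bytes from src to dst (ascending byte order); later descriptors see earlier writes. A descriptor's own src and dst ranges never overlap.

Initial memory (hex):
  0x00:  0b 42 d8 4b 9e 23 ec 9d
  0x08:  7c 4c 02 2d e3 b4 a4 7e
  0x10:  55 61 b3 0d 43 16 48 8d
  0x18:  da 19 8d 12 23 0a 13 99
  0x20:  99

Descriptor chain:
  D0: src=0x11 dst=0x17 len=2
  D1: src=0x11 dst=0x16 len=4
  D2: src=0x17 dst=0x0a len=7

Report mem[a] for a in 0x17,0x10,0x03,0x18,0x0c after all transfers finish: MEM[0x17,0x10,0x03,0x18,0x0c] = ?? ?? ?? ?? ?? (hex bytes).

[0] 0x11->0x17 len=2 : 61 b3
[1] 0x11->0x16 len=4 : 61 b3 0d 43
[2] 0x17->0x0a len=7 : b3 0d 43 8d 12 23 0a
query mem[0x17]=0xb3, mem[0x10]=0x0a, mem[0x03]=0x4b, mem[0x18]=0x0d, mem[0x0c]=0x43

MEM[0x17,0x10,0x03,0x18,0x0c] = b3 0a 4b 0d 43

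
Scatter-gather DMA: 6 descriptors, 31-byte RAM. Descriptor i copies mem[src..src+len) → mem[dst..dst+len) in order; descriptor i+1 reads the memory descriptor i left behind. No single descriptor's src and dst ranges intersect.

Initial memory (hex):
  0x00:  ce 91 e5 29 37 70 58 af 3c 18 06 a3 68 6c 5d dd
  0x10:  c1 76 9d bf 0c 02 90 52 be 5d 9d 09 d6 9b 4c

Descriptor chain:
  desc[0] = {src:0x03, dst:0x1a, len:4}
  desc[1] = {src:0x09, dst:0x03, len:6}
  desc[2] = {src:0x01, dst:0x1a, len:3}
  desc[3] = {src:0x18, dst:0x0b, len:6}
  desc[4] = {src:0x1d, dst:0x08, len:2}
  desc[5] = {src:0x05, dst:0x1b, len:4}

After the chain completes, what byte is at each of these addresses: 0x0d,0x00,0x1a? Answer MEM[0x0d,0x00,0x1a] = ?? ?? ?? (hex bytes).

MEM[0x0d,0x00,0x1a] = 91 ce 91

  after D0: wrote 4B at 0x1a = 29377058
  after D1: wrote 6B at 0x03 = 1806a3686c5d
  after D2: wrote 3B at 0x1a = 91e518
  after D3: wrote 6B at 0x0b = be5d91e51858
  after D4: wrote 2B at 0x08 = 584c
  after D5: wrote 4B at 0x1b = a3686c58
query mem[0x0d]=0x91, mem[0x00]=0xce, mem[0x1a]=0x91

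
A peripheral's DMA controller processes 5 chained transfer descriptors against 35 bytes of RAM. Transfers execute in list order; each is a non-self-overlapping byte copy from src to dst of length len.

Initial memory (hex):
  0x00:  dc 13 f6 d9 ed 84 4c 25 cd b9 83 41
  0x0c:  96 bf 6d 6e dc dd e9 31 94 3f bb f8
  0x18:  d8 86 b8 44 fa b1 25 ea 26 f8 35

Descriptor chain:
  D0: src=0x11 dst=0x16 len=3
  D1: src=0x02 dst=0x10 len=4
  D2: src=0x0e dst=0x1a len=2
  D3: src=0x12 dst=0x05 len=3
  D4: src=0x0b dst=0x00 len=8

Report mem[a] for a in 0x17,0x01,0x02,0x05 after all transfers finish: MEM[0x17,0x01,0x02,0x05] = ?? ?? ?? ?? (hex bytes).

D0: mem[0x16..0x18] <- [dd e9 31]
D1: mem[0x10..0x13] <- [f6 d9 ed 84]
D2: mem[0x1a..0x1b] <- [6d 6e]
D3: mem[0x05..0x07] <- [ed 84 94]
D4: mem[0x00..0x07] <- [41 96 bf 6d 6e f6 d9 ed]
query mem[0x17]=0xe9, mem[0x01]=0x96, mem[0x02]=0xbf, mem[0x05]=0xf6

MEM[0x17,0x01,0x02,0x05] = e9 96 bf f6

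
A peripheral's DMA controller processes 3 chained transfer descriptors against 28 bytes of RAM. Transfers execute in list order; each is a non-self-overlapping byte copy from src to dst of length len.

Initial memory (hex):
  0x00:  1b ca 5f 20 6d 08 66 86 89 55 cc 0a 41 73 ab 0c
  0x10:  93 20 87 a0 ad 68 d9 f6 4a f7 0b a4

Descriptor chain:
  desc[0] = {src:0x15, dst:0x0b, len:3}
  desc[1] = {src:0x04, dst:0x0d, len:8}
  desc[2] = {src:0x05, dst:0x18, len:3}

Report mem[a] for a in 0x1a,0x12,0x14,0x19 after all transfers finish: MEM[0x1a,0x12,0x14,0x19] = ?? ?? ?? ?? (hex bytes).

#0 dst[0x0b+3] := {0x68,0xd9,0xf6}
#1 dst[0x0d+8] := {0x6d,0x08,0x66,0x86,0x89,0x55,0xcc,0x68}
#2 dst[0x18+3] := {0x08,0x66,0x86}
query mem[0x1a]=0x86, mem[0x12]=0x55, mem[0x14]=0x68, mem[0x19]=0x66

MEM[0x1a,0x12,0x14,0x19] = 86 55 68 66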